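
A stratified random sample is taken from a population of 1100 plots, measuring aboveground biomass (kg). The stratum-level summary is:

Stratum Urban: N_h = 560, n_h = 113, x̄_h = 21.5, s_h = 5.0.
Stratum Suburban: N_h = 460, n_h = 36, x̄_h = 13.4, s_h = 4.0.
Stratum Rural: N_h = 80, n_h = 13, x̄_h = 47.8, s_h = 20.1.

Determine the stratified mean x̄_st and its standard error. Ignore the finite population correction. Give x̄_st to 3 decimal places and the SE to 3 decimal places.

x̄_st ≈ 20.025, SE ≈ 0.547

x̄_st = Σ W_h x̄_h = (560·21.5 + 460·13.4 + 80·47.8)/1100 = 20.02545
V̂(x̄_st) = Σ W_h² s_h²/n_h, with W_h = N_h/N and N = 1100:
  stratum Urban: (560/1100)²·5.0²/113 = 0.0573393
  stratum Suburban: (460/1100)²·4.0²/36 = 0.0777227
  stratum Rural: (80/1100)²·20.1²/13 = 0.164378
V̂(x̄_st) = 0.29944
SE(x̄_st) = √0.29944 = 0.547211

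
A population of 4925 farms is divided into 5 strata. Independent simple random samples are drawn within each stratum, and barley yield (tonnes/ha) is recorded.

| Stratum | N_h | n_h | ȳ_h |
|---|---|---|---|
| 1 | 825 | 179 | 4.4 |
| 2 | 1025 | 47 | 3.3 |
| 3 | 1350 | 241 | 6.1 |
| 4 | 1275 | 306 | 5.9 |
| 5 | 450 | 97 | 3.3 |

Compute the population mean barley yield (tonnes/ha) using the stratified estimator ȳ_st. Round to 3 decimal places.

N = Σ N_h = 4925. Stratum weights W_h = N_h/N.
ȳ_st = (825·4.4 + 1025·3.3 + 1350·6.1 + 1275·5.9 + 450·3.3) / 4925 = 4.92487

ȳ_st ≈ 4.925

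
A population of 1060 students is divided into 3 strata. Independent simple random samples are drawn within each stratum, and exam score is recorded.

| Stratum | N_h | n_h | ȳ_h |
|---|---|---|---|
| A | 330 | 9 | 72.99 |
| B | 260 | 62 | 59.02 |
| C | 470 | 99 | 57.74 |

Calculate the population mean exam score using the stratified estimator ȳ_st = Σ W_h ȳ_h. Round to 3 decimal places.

ȳ_st ≈ 62.802

N = Σ N_h = 1060. Stratum weights W_h = N_h/N.
ȳ_st = (330·72.99 + 260·59.02 + 470·57.74) / 1060 = 62.80160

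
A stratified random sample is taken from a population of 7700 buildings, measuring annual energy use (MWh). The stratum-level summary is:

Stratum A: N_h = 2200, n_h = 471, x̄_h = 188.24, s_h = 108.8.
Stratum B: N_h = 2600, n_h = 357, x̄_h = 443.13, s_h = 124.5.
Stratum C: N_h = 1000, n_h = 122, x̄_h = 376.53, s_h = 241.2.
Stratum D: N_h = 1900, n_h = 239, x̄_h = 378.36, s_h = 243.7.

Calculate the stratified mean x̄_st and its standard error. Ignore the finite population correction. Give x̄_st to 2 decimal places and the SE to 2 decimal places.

x̄_st = Σ W_h x̄_h = (2200·188.24 + 2600·443.13 + 1000·376.53 + 1900·378.36)/7700 = 345.67273
V̂(x̄_st) = Σ W_h² s_h²/n_h, with W_h = N_h/N and N = 7700:
  stratum A: (2200/7700)²·108.8²/471 = 2.05164
  stratum B: (2600/7700)²·124.5²/357 = 4.95035
  stratum C: (1000/7700)²·241.2²/122 = 8.04291
  stratum D: (1900/7700)²·243.7²/239 = 15.13
V̂(x̄_st) = 30.1749
SE(x̄_st) = √30.1749 = 5.49317

x̄_st ≈ 345.67, SE ≈ 5.49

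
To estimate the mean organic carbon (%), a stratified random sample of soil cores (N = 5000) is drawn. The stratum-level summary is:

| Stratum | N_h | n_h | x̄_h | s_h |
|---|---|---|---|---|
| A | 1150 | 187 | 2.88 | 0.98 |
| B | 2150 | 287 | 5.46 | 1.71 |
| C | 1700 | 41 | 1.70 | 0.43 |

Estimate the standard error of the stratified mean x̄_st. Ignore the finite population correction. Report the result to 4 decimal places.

SE(x̄_st) ≈ 0.0517

V̂(x̄_st) = Σ W_h² s_h²/n_h, with W_h = N_h/N and N = 5000:
  stratum A: (1150/5000)²·0.98²/187 = 0.000271685
  stratum B: (2150/5000)²·1.71²/287 = 0.00188385
  stratum C: (1700/5000)²·0.43²/41 = 0.000521328
V̂(x̄_st) = 0.00267687
SE(x̄_st) = √0.00267687 = 0.0517384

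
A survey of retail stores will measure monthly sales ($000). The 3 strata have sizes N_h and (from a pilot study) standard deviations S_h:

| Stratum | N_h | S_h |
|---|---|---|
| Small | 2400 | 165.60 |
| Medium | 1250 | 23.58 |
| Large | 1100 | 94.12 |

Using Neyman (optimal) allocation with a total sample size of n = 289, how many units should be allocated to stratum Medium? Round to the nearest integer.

Neyman allocation: n_h = n · N_h S_h / Σ N_i S_i, with n = 289.
  stratum Small: N_h·S_h = 2400·165.60 = 397440.00
  stratum Medium: N_h·S_h = 1250·23.58 = 29475.00
  stratum Large: N_h·S_h = 1100·94.12 = 103532.00
Σ N_h S_h = 530447.00
n for stratum Medium = 289·29475.00/530447.00 = 16.059 → 16

16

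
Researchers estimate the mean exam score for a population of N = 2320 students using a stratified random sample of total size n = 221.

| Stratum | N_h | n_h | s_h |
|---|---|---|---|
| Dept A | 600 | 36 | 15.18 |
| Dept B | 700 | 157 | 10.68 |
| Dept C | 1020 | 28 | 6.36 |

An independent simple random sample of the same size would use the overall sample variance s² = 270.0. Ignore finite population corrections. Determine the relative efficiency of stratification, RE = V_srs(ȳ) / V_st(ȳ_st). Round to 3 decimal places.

V̂(ȳ_st) = Σ W_h² s_h²/n_h, with W_h = N_h/N and N = 2320:
  stratum Dept A: (600/2320)²·15.18²/36 = 0.428122
  stratum Dept B: (700/2320)²·10.68²/157 = 0.0661398
  stratum Dept C: (1020/2320)²·6.36²/28 = 0.279242
V_st = 0.773504
V_srs = s²/n = 270.0/221 = 1.22172
Relative efficiency = V_srs / V_st = 1.22172/0.773504 = 1.5795

RE ≈ 1.579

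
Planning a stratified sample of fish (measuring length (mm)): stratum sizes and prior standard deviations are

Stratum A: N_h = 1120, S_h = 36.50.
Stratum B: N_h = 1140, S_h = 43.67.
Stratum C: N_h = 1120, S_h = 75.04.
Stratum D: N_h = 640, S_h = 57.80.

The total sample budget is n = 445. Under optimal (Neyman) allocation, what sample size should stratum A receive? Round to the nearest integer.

Neyman allocation: n_h = n · N_h S_h / Σ N_i S_i, with n = 445.
  stratum A: N_h·S_h = 1120·36.50 = 40880.00
  stratum B: N_h·S_h = 1140·43.67 = 49783.80
  stratum C: N_h·S_h = 1120·75.04 = 84044.80
  stratum D: N_h·S_h = 640·57.80 = 36992.00
Σ N_h S_h = 211700.60
n for stratum A = 445·40880.00/211700.60 = 85.931 → 86

86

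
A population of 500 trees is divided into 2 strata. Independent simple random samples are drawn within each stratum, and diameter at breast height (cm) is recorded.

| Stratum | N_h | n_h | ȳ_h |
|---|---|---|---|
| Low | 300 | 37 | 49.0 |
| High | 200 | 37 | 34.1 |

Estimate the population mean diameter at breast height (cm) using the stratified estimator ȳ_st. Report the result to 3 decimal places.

ȳ_st ≈ 43.040

N = Σ N_h = 500. Stratum weights W_h = N_h/N.
ȳ_st = (300·49.0 + 200·34.1) / 500 = 43.04000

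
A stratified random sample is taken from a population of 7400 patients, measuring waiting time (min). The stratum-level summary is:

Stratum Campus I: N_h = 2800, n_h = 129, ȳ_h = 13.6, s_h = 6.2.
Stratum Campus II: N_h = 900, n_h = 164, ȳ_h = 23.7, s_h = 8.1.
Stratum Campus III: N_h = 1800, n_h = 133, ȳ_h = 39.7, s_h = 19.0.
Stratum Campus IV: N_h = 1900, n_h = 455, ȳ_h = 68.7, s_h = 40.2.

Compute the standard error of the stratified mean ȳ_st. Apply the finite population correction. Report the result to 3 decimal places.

SE(ȳ_st) ≈ 0.610

V̂(ȳ_st) = Σ W_h² (1 − n_h/N_h) s_h²/n_h, with W_h = N_h/N and N = 7400:
  stratum Campus I: (2800/7400)²·(1 − 129/2800)·6.2²/129 = 0.040697
  stratum Campus II: (900/7400)²·(1 − 164/900)·8.1²/164 = 0.00483931
  stratum Campus III: (1800/7400)²·(1 − 133/1800)·19.0²/133 = 0.148731
  stratum Campus IV: (1900/7400)²·(1 − 455/1900)·40.2²/455 = 0.178073
V̂(ȳ_st) = 0.37234
SE(ȳ_st) = √0.37234 = 0.610197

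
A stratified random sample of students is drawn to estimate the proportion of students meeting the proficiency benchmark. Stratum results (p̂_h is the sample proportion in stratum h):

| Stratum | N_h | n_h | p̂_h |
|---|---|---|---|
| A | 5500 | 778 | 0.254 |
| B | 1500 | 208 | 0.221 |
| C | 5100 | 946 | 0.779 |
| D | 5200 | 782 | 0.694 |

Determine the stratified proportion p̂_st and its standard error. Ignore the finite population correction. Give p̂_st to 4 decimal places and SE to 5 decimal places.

p̂_st ≈ 0.5382, SE ≈ 0.00844

N = 17300; stratum weights W_h = N_h/N.
p̂_st = Σ W_h p̂_h = (5500·0.254 + 1500·0.221 + 5100·0.779 + 5200·0.694)/17300 = 0.53816
V̂(p̂_st) = Σ W_h² p̂_h(1−p̂_h)/(n_h−1):
  stratum A: (5500/17300)²·0.254·0.746/777 = 2.46482e-05
  stratum B: (1500/17300)²·0.221·0.779/207 = 6.25244e-06
  stratum C: (5100/17300)²·0.779·0.221/945 = 1.58324e-05
  stratum D: (5200/17300)²·0.694·0.306/781 = 2.45666e-05
V̂(p̂_st) = 7.12995e-05; SE = √V̂ = 0.00844391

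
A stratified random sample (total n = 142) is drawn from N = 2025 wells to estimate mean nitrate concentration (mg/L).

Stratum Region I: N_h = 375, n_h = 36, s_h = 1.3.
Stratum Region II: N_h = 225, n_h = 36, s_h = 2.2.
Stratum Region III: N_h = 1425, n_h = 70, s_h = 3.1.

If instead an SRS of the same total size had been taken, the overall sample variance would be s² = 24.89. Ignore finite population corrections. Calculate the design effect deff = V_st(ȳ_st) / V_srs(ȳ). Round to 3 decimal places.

deff ≈ 0.407

V̂(ȳ_st) = Σ W_h² s_h²/n_h, with W_h = N_h/N and N = 2025:
  stratum Region I: (375/2025)²·1.3²/36 = 0.00160989
  stratum Region II: (225/2025)²·2.2²/36 = 0.00165981
  stratum Region III: (1425/2025)²·3.1²/70 = 0.0679837
V_st = 0.0712534
V_srs = s²/n = 24.89/142 = 0.175282
deff = V_st / V_srs = 0.0712534/0.175282 = 0.4065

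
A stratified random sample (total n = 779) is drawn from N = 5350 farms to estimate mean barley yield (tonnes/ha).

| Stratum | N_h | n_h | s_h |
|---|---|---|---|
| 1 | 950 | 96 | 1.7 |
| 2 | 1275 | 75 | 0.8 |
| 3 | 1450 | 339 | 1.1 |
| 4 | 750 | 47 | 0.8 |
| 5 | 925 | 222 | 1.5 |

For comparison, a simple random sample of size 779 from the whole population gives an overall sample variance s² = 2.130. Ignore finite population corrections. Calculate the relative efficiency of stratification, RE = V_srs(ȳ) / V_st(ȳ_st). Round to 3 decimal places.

RE ≈ 1.206

V̂(ȳ_st) = Σ W_h² s_h²/n_h, with W_h = N_h/N and N = 5350:
  stratum 1: (950/5350)²·1.7²/96 = 0.000949219
  stratum 2: (1275/5350)²·0.8²/75 = 0.000484654
  stratum 3: (1450/5350)²·1.1²/339 = 0.000262189
  stratum 4: (750/5350)²·0.8²/47 = 0.000267607
  stratum 5: (925/5350)²·1.5²/222 = 0.000302974
V_st = 0.00226664
V_srs = s²/n = 2.130/779 = 0.00273427
Relative efficiency = V_srs / V_st = 0.00273427/0.00226664 = 1.2063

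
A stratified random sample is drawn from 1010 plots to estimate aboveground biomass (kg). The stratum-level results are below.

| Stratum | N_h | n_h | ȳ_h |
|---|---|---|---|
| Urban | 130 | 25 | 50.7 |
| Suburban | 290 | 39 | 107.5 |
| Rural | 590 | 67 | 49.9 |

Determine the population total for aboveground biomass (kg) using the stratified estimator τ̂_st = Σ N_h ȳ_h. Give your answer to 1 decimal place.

τ̂_st = Σ N_h ȳ_h = 130·50.7 + 290·107.5 + 590·49.9 = 67207.0

τ̂_st ≈ 67207.0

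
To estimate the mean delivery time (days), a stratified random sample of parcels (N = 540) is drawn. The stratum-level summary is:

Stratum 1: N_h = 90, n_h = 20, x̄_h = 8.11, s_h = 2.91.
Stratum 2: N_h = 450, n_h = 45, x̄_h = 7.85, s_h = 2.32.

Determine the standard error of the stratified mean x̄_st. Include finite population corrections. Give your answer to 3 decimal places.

V̂(x̄_st) = Σ W_h² (1 − n_h/N_h) s_h²/n_h, with W_h = N_h/N and N = 540:
  stratum 1: (90/540)²·(1 − 20/90)·2.91²/20 = 0.00914764
  stratum 2: (450/540)²·(1 − 45/450)·2.32²/45 = 0.0747556
V̂(x̄_st) = 0.0839032
SE(x̄_st) = √0.0839032 = 0.28966

SE(x̄_st) ≈ 0.290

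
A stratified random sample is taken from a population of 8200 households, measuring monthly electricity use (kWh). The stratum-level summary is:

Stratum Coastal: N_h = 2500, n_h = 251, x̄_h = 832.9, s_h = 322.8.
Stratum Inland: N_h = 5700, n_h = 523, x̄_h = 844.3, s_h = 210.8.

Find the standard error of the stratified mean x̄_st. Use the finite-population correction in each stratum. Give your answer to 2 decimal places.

V̂(x̄_st) = Σ W_h² (1 − n_h/N_h) s_h²/n_h, with W_h = N_h/N and N = 8200:
  stratum Coastal: (2500/8200)²·(1 − 251/2500)·322.8²/251 = 34.7132
  stratum Inland: (5700/8200)²·(1 − 523/5700)·210.8²/523 = 37.2876
V̂(x̄_st) = 72.0009
SE(x̄_st) = √72.0009 = 8.48533

SE(x̄_st) ≈ 8.49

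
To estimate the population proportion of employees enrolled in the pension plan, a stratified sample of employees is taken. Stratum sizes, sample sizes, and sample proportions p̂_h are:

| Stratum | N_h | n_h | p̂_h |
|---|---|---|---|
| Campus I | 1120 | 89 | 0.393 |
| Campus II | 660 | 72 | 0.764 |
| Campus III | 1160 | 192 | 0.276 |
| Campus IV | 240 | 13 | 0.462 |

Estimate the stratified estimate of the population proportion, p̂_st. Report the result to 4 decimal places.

p̂_st ≈ 0.4325

N = 3180; stratum weights W_h = N_h/N.
p̂_st = Σ W_h p̂_h = (1120·0.393 + 660·0.764 + 1160·0.276 + 240·0.462)/3180 = 0.43253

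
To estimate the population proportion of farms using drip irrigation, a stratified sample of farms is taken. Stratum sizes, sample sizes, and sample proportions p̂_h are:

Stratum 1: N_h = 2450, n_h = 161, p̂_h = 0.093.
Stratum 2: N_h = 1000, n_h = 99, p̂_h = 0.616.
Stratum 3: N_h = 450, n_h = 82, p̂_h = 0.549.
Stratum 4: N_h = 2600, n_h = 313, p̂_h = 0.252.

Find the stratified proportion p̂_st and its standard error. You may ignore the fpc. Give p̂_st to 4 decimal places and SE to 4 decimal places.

N = 6500; stratum weights W_h = N_h/N.
p̂_st = Σ W_h p̂_h = (2450·0.093 + 1000·0.616 + 450·0.549 + 2600·0.252)/6500 = 0.26863
V̂(p̂_st) = Σ W_h² p̂_h(1−p̂_h)/(n_h−1):
  stratum 1: (2450/6500)²·0.093·0.907/160 = 7.48989e-05
  stratum 2: (1000/6500)²·0.616·0.384/98 = 5.71293e-05
  stratum 3: (450/6500)²·0.549·0.451/81 = 1.46508e-05
  stratum 4: (2600/6500)²·0.252·0.748/312 = 9.66646e-05
V̂(p̂_st) = 0.000243344; SE = √V̂ = 0.0155995

p̂_st ≈ 0.2686, SE ≈ 0.0156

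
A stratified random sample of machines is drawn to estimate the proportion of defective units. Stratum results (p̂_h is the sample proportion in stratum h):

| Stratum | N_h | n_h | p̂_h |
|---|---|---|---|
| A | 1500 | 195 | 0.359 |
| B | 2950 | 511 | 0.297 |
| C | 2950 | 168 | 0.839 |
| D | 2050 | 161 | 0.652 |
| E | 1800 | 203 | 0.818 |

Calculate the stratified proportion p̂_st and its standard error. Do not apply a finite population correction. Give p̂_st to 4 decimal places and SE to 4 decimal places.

p̂_st ≈ 0.5954, SE ≈ 0.0131

N = 11250; stratum weights W_h = N_h/N.
p̂_st = Σ W_h p̂_h = (1500·0.359 + 2950·0.297 + 2950·0.839 + 2050·0.652 + 1800·0.818)/11250 = 0.59544
V̂(p̂_st) = Σ W_h² p̂_h(1−p̂_h)/(n_h−1):
  stratum A: (1500/11250)²·0.359·0.641/194 = 2.10877e-05
  stratum B: (2950/11250)²·0.297·0.703/510 = 2.81501e-05
  stratum C: (2950/11250)²·0.839·0.161/167 = 5.56174e-05
  stratum D: (2050/11250)²·0.652·0.348/160 = 4.70879e-05
  stratum E: (1800/11250)²·0.818·0.182/202 = 1.88675e-05
V̂(p̂_st) = 0.000170811; SE = √V̂ = 0.0130695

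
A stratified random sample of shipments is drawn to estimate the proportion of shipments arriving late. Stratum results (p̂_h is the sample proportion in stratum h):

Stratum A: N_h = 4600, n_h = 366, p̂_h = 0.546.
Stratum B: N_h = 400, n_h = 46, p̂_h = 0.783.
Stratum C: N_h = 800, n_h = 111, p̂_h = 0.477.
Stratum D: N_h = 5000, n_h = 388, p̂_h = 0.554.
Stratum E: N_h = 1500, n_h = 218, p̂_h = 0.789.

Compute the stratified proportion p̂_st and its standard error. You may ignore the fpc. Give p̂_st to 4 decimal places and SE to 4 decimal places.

N = 12300; stratum weights W_h = N_h/N.
p̂_st = Σ W_h p̂_h = (4600·0.546 + 400·0.783 + 800·0.477 + 5000·0.554 + 1500·0.789)/12300 = 0.58211
V̂(p̂_st) = Σ W_h² p̂_h(1−p̂_h)/(n_h−1):
  stratum A: (4600/12300)²·0.546·0.454/365 = 9.49863e-05
  stratum B: (400/12300)²·0.783·0.217/45 = 3.99318e-06
  stratum C: (800/12300)²·0.477·0.523/110 = 9.59394e-06
  stratum D: (5000/12300)²·0.554·0.446/387 = 0.000105503
  stratum E: (1500/12300)²·0.789·0.211/217 = 1.14096e-05
V̂(p̂_st) = 0.000225486; SE = √V̂ = 0.0150162

p̂_st ≈ 0.5821, SE ≈ 0.0150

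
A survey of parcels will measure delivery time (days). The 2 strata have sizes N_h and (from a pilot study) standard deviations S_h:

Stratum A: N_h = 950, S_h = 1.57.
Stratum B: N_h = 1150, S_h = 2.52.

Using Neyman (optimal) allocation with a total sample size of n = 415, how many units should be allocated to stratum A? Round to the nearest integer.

141

Neyman allocation: n_h = n · N_h S_h / Σ N_i S_i, with n = 415.
  stratum A: N_h·S_h = 950·1.57 = 1491.50
  stratum B: N_h·S_h = 1150·2.52 = 2898.00
Σ N_h S_h = 4389.50
n for stratum A = 415·1491.50/4389.50 = 141.012 → 141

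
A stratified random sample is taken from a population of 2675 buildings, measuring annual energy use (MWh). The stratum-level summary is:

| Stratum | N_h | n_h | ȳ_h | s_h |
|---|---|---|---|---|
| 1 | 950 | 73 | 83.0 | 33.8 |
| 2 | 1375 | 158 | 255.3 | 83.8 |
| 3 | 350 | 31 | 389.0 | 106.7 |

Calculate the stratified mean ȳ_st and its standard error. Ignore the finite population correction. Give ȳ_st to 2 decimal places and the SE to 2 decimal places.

ȳ_st = Σ W_h ȳ_h = (950·83.0 + 1375·255.3 + 350·389.0)/2675 = 211.60280
V̂(ȳ_st) = Σ W_h² s_h²/n_h, with W_h = N_h/N and N = 2675:
  stratum 1: (950/2675)²·33.8²/73 = 1.97383
  stratum 2: (1375/2675)²·83.8²/158 = 11.7433
  stratum 3: (350/2675)²·106.7²/31 = 6.28718
V̂(ȳ_st) = 20.0043
SE(ȳ_st) = √20.0043 = 4.47261

ȳ_st ≈ 211.60, SE ≈ 4.47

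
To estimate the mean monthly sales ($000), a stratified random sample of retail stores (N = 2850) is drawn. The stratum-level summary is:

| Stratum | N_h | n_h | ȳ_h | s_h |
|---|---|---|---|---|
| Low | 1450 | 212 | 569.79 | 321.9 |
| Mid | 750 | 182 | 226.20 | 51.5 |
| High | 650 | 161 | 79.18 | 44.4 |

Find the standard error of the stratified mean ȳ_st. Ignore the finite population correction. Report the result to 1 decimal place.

V̂(ȳ_st) = Σ W_h² s_h²/n_h, with W_h = N_h/N and N = 2850:
  stratum Low: (1450/2850)²·321.9²/212 = 126.518
  stratum Mid: (750/2850)²·51.5²/182 = 1.0092
  stratum High: (650/2850)²·44.4²/161 = 0.636909
V̂(ȳ_st) = 128.164
SE(ȳ_st) = √128.164 = 11.321

SE(ȳ_st) ≈ 11.3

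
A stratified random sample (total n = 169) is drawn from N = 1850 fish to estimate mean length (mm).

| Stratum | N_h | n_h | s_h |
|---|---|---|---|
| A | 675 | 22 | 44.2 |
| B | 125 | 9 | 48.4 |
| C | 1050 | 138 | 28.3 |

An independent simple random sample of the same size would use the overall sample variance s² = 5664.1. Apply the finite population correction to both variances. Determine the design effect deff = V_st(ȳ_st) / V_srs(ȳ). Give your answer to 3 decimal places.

V̂(ȳ_st) = Σ W_h² (1 − n_h/N_h) s_h²/n_h, with W_h = N_h/N and N = 1850:
  stratum A: (675/1850)²·(1 − 22/675)·44.2²/22 = 11.4366
  stratum B: (125/1850)²·(1 − 9/125)·48.4²/9 = 1.10274
  stratum C: (1050/1850)²·(1 − 138/1050)·28.3²/138 = 1.62381
V_st = 14.1631
V_srs = (1 − 169/1850)·5664.1/169 = 30.4537
deff = V_st / V_srs = 14.1631/30.4537 = 0.4651

deff ≈ 0.465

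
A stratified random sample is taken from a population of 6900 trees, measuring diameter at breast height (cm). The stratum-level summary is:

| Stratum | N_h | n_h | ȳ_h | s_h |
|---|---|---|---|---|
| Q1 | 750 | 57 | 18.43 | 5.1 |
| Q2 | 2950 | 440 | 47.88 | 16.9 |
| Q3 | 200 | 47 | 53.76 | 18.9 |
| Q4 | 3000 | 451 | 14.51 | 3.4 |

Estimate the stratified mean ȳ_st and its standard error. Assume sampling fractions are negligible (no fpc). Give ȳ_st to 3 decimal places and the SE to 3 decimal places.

ȳ_st ≈ 30.341, SE ≈ 0.368

ȳ_st = Σ W_h ȳ_h = (750·18.43 + 2950·47.88 + 200·53.76 + 3000·14.51)/6900 = 30.34065
V̂(ȳ_st) = Σ W_h² s_h²/n_h, with W_h = N_h/N and N = 6900:
  stratum Q1: (750/6900)²·5.1²/57 = 0.00539125
  stratum Q2: (2950/6900)²·16.9²/440 = 0.11865
  stratum Q3: (200/6900)²·18.9²/47 = 0.00638539
  stratum Q4: (3000/6900)²·3.4²/451 = 0.00484536
V̂(ȳ_st) = 0.135272
SE(ȳ_st) = √0.135272 = 0.367793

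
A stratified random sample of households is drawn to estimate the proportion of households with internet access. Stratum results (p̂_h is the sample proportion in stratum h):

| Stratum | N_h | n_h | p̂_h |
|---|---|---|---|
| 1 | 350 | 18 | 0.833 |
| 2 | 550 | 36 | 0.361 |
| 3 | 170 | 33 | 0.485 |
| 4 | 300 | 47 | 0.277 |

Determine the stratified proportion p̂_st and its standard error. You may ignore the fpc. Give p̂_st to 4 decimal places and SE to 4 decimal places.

N = 1370; stratum weights W_h = N_h/N.
p̂_st = Σ W_h p̂_h = (350·0.833 + 550·0.361 + 170·0.485 + 300·0.277)/1370 = 0.47858
V̂(p̂_st) = Σ W_h² p̂_h(1−p̂_h)/(n_h−1):
  stratum 1: (350/1370)²·0.833·0.167/17 = 0.000534081
  stratum 2: (550/1370)²·0.361·0.639/35 = 0.00106224
  stratum 3: (170/1370)²·0.485·0.515/32 = 0.000120187
  stratum 4: (300/1370)²·0.277·0.723/46 = 0.000208767
V̂(p̂_st) = 0.00192528; SE = √V̂ = 0.043878

p̂_st ≈ 0.4786, SE ≈ 0.0439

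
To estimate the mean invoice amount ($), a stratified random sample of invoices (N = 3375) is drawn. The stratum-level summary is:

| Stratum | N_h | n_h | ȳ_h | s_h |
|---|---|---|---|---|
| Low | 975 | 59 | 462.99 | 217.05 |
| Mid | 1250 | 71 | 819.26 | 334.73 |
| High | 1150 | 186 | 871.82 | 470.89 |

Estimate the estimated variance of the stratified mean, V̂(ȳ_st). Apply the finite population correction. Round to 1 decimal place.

V̂(ȳ_st) = Σ W_h² (1 − n_h/N_h) s_h²/n_h, with W_h = N_h/N and N = 3375:
  stratum Low: (975/3375)²·(1 − 59/975)·217.05²/59 = 62.6066
  stratum Mid: (1250/3375)²·(1 − 71/1250)·334.73²/71 = 204.177
  stratum High: (1150/3375)²·(1 − 186/1150)·470.89²/186 = 116.025
V̂(ȳ_st) = 382.809

V̂(ȳ_st) ≈ 382.8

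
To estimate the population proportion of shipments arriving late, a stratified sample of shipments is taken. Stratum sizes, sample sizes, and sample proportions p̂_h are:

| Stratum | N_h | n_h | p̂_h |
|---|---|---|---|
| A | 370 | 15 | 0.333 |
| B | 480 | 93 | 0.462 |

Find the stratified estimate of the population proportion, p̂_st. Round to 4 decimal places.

N = 850; stratum weights W_h = N_h/N.
p̂_st = Σ W_h p̂_h = (370·0.333 + 480·0.462)/850 = 0.40585

p̂_st ≈ 0.4058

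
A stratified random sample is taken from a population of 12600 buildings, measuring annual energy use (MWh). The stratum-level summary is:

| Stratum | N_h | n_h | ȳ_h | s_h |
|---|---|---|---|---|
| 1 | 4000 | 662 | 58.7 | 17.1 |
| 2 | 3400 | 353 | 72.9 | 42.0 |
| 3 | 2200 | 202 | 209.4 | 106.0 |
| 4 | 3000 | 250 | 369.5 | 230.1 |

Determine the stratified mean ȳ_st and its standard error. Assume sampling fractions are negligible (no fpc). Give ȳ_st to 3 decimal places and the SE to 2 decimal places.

ȳ_st ≈ 162.844, SE ≈ 3.76

ȳ_st = Σ W_h ȳ_h = (4000·58.7 + 3400·72.9 + 2200·209.4 + 3000·369.5)/12600 = 162.84444
V̂(ȳ_st) = Σ W_h² s_h²/n_h, with W_h = N_h/N and N = 12600:
  stratum 1: (4000/12600)²·17.1²/662 = 0.0445157
  stratum 2: (3400/12600)²·42.0²/353 = 0.363865
  stratum 3: (2200/12600)²·106.0²/202 = 1.69576
  stratum 4: (3000/12600)²·230.1²/250 = 12.0059
V̂(ȳ_st) = 14.11
SE(ȳ_st) = √14.11 = 3.75633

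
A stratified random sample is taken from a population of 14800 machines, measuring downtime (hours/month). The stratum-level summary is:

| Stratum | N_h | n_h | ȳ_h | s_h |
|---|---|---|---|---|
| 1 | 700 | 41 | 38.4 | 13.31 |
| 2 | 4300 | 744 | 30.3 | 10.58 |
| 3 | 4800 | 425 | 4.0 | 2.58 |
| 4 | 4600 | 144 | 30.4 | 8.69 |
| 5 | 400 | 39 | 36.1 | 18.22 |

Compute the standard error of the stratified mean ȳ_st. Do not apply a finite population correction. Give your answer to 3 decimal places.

V̂(ȳ_st) = Σ W_h² s_h²/n_h, with W_h = N_h/N and N = 14800:
  stratum 1: (700/14800)²·13.31²/41 = 0.00966596
  stratum 2: (4300/14800)²·10.58²/744 = 0.0127002
  stratum 3: (4800/14800)²·2.58²/425 = 0.00164744
  stratum 4: (4600/14800)²·8.69²/144 = 0.0506605
  stratum 5: (400/14800)²·18.22²/39 = 0.00621768
V̂(ȳ_st) = 0.0808918
SE(ȳ_st) = √0.0808918 = 0.284415

SE(ȳ_st) ≈ 0.284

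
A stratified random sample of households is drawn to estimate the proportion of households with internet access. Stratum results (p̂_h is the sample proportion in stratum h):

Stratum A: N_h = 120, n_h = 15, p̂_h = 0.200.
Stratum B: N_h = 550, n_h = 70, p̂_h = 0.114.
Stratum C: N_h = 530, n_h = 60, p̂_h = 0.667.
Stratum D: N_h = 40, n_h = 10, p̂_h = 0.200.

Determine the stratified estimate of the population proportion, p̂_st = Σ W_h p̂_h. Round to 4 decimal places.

N = 1240; stratum weights W_h = N_h/N.
p̂_st = Σ W_h p̂_h = (120·0.200 + 550·0.114 + 530·0.667 + 40·0.200)/1240 = 0.36146

p̂_st ≈ 0.3615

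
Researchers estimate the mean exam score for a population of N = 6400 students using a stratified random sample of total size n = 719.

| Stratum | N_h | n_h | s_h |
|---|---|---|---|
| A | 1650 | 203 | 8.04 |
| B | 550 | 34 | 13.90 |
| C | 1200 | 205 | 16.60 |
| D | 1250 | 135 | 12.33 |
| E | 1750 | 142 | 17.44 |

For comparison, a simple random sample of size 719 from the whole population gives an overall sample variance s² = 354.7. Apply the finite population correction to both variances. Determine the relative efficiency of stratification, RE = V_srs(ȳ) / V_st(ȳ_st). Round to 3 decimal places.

V̂(ȳ_st) = Σ W_h² (1 − n_h/N_h) s_h²/n_h, with W_h = N_h/N and N = 6400:
  stratum A: (1650/6400)²·(1 − 203/1650)·8.04²/203 = 0.0185613
  stratum B: (550/6400)²·(1 − 34/550)·13.90²/34 = 0.0393734
  stratum C: (1200/6400)²·(1 − 205/1200)·16.60²/205 = 0.0391838
  stratum D: (1250/6400)²·(1 − 135/1250)·12.33²/135 = 0.0383193
  stratum E: (1750/6400)²·(1 − 142/1750)·17.44²/142 = 0.147153
V_st = 0.282591
V_srs = (1 − 719/6400)·354.7/719 = 0.437902
Relative efficiency = V_srs / V_st = 0.437902/0.282591 = 1.5496

RE ≈ 1.550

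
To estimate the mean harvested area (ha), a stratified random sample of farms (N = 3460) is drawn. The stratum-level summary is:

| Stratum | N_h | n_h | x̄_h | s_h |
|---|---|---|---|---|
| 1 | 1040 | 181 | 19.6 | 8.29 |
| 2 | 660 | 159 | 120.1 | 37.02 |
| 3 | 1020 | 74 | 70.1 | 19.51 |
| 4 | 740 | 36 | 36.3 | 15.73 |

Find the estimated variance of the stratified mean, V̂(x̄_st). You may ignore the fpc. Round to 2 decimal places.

V̂(x̄_st) = Σ W_h² s_h²/n_h, with W_h = N_h/N and N = 3460:
  stratum 1: (1040/3460)²·8.29²/181 = 0.034304
  stratum 2: (660/3460)²·37.02²/159 = 0.313626
  stratum 3: (1020/3460)²·19.51²/74 = 0.447024
  stratum 4: (740/3460)²·15.73²/36 = 0.314388
V̂(x̄_st) = 1.10934

V̂(x̄_st) ≈ 1.11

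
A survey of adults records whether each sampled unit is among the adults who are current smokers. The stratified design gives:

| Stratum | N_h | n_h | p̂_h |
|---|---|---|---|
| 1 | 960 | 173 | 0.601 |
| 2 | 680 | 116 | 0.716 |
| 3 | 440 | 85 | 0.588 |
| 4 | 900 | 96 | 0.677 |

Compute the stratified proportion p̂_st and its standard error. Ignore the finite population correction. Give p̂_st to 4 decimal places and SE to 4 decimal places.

N = 2980; stratum weights W_h = N_h/N.
p̂_st = Σ W_h p̂_h = (960·0.601 + 680·0.716 + 440·0.588 + 900·0.677)/2980 = 0.64828
V̂(p̂_st) = Σ W_h² p̂_h(1−p̂_h)/(n_h−1):
  stratum 1: (960/2980)²·0.601·0.399/172 = 0.000144687
  stratum 2: (680/2980)²·0.716·0.284/115 = 9.20701e-05
  stratum 3: (440/2980)²·0.588·0.412/84 = 6.28736e-05
  stratum 4: (900/2980)²·0.677·0.323/95 = 0.000209952
V̂(p̂_st) = 0.000509583; SE = √V̂ = 0.0225739

p̂_st ≈ 0.6483, SE ≈ 0.0226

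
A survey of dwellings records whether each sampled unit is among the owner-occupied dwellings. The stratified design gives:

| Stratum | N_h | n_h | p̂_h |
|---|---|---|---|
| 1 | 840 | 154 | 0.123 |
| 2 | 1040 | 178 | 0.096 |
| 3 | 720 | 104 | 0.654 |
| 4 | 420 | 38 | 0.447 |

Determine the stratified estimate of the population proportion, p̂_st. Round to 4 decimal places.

N = 3020; stratum weights W_h = N_h/N.
p̂_st = Σ W_h p̂_h = (840·0.123 + 1040·0.096 + 720·0.654 + 420·0.447)/3020 = 0.28536

p̂_st ≈ 0.2854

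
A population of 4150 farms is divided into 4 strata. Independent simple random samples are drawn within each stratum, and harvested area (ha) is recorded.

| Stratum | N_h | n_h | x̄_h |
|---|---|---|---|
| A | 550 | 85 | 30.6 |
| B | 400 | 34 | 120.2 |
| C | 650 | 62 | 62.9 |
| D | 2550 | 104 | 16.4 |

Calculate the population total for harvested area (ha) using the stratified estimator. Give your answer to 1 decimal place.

τ̂_st = Σ N_h x̄_h = 550·30.6 + 400·120.2 + 650·62.9 + 2550·16.4 = 147615.0

τ̂_st ≈ 147615.0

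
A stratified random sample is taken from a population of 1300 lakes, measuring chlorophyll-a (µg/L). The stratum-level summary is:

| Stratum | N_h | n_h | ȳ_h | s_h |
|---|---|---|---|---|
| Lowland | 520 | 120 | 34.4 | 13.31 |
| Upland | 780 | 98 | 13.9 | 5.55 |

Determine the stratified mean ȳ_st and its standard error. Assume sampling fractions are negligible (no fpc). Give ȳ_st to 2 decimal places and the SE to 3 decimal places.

ȳ_st ≈ 22.10, SE ≈ 0.591

ȳ_st = Σ W_h ȳ_h = (520·34.4 + 780·13.9)/1300 = 22.10000
V̂(ȳ_st) = Σ W_h² s_h²/n_h, with W_h = N_h/N and N = 1300:
  stratum Lowland: (520/1300)²·13.31²/120 = 0.236208
  stratum Upland: (780/1300)²·5.55²/98 = 0.113152
V̂(ȳ_st) = 0.34936
SE(ȳ_st) = √0.34936 = 0.591067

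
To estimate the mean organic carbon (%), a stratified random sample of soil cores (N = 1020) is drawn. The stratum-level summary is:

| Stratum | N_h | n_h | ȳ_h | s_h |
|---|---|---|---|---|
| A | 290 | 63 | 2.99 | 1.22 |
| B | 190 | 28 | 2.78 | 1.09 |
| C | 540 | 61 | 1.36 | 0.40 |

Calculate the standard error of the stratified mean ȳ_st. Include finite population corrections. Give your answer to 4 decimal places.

V̂(ȳ_st) = Σ W_h² (1 − n_h/N_h) s_h²/n_h, with W_h = N_h/N and N = 1020:
  stratum A: (290/1020)²·(1 − 63/290)·1.22²/63 = 0.00149487
  stratum B: (190/1020)²·(1 − 28/190)·1.09²/28 = 0.00125535
  stratum C: (540/1020)²·(1 − 61/540)·0.40²/61 = 0.000652107
V̂(ȳ_st) = 0.00340232
SE(ȳ_st) = √0.00340232 = 0.0583294

SE(ȳ_st) ≈ 0.0583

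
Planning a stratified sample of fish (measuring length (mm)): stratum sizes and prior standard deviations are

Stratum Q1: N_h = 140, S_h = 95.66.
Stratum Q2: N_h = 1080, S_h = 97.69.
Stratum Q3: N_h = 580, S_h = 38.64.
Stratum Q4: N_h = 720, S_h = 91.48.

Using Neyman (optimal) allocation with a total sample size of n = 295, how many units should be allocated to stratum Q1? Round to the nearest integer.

19

Neyman allocation: n_h = n · N_h S_h / Σ N_i S_i, with n = 295.
  stratum Q1: N_h·S_h = 140·95.66 = 13392.40
  stratum Q2: N_h·S_h = 1080·97.69 = 105505.20
  stratum Q3: N_h·S_h = 580·38.64 = 22411.20
  stratum Q4: N_h·S_h = 720·91.48 = 65865.60
Σ N_h S_h = 207174.40
n for stratum Q1 = 295·13392.40/207174.40 = 19.070 → 19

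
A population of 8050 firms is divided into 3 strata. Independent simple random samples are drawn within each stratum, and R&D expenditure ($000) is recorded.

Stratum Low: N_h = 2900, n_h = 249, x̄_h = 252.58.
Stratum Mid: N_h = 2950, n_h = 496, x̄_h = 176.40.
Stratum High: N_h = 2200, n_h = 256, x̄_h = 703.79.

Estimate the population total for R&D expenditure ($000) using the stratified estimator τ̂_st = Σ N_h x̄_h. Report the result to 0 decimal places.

τ̂_st ≈ 2801200

τ̂_st = Σ N_h x̄_h = 2900·252.58 + 2950·176.40 + 2200·703.79 = 2801200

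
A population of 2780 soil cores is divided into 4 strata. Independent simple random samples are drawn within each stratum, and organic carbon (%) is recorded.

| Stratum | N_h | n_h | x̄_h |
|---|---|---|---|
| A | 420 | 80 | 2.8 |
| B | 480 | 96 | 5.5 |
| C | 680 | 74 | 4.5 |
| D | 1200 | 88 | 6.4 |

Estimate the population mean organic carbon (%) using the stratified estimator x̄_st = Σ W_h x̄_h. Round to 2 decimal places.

N = Σ N_h = 2780. Stratum weights W_h = N_h/N.
x̄_st = (420·2.8 + 480·5.5 + 680·4.5 + 1200·6.4) / 2780 = 5.2360

x̄_st ≈ 5.24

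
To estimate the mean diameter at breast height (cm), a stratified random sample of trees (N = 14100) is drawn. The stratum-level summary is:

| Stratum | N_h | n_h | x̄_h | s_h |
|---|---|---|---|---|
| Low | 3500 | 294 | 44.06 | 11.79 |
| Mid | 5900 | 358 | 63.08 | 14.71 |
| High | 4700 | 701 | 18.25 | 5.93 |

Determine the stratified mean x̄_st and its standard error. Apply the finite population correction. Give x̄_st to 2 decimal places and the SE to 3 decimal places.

x̄_st ≈ 43.42, SE ≈ 0.362

x̄_st = Σ W_h x̄_h = (3500·44.06 + 5900·63.08 + 4700·18.25)/14100 = 43.41539
V̂(x̄_st) = Σ W_h² (1 − n_h/N_h) s_h²/n_h, with W_h = N_h/N and N = 14100:
  stratum Low: (3500/14100)²·(1 − 294/3500)·11.79²/294 = 0.0266854
  stratum Mid: (5900/14100)²·(1 − 358/5900)·14.71²/358 = 0.0994083
  stratum High: (4700/14100)²·(1 − 701/4700)·5.93²/701 = 0.00474245
V̂(x̄_st) = 0.130836
SE(x̄_st) = √0.130836 = 0.361713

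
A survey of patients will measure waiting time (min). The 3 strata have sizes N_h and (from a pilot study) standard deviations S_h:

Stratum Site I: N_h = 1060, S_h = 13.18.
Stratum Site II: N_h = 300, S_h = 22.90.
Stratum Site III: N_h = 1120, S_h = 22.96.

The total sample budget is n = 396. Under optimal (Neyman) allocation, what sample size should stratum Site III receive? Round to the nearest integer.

Neyman allocation: n_h = n · N_h S_h / Σ N_i S_i, with n = 396.
  stratum Site I: N_h·S_h = 1060·13.18 = 13970.80
  stratum Site II: N_h·S_h = 300·22.90 = 6870.00
  stratum Site III: N_h·S_h = 1120·22.96 = 25715.20
Σ N_h S_h = 46556.00
n for stratum Site III = 396·25715.20/46556.00 = 218.731 → 219

219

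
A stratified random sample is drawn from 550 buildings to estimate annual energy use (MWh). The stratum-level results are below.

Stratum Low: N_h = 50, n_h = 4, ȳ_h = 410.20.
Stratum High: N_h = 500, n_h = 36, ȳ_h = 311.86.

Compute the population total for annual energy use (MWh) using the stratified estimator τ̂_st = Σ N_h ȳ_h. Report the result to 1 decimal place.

τ̂_st = Σ N_h ȳ_h = 50·410.20 + 500·311.86 = 176440.0

τ̂_st ≈ 176440.0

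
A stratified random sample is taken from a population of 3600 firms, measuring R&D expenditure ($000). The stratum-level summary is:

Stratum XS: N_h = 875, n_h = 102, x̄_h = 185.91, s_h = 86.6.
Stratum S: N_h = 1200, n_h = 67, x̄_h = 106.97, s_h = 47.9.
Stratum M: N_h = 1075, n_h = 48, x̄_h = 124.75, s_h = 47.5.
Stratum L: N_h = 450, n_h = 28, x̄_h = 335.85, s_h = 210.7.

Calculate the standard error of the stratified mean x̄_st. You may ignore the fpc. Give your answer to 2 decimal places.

SE(x̄_st) ≈ 6.09

V̂(x̄_st) = Σ W_h² s_h²/n_h, with W_h = N_h/N and N = 3600:
  stratum XS: (875/3600)²·86.6²/102 = 4.34357
  stratum S: (1200/3600)²·47.9²/67 = 3.80499
  stratum M: (1075/3600)²·47.5²/48 = 4.19139
  stratum L: (450/3600)²·210.7²/28 = 24.7737
V̂(x̄_st) = 37.1137
SE(x̄_st) = √37.1137 = 6.0921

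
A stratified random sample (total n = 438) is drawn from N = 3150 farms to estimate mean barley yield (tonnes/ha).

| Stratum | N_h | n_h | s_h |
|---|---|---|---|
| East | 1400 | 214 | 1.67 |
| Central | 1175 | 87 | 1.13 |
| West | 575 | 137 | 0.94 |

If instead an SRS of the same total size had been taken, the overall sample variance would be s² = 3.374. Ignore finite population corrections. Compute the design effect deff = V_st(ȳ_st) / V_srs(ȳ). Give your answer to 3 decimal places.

deff ≈ 0.627

V̂(ȳ_st) = Σ W_h² s_h²/n_h, with W_h = N_h/N and N = 3150:
  stratum East: (1400/3150)²·1.67²/214 = 0.00257427
  stratum Central: (1175/3150)²·1.13²/87 = 0.00204217
  stratum West: (575/3150)²·0.94²/137 = 0.000214907
V_st = 0.00483135
V_srs = s²/n = 3.374/438 = 0.0077032
deff = V_st / V_srs = 0.00483135/0.0077032 = 0.6272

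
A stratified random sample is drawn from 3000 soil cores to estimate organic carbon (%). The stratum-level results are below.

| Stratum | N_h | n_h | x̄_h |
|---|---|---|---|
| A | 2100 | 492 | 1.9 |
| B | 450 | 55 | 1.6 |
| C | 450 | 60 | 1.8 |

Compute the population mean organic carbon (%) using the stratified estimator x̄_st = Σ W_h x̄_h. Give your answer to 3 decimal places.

x̄_st ≈ 1.840

N = Σ N_h = 3000. Stratum weights W_h = N_h/N.
x̄_st = (2100·1.9 + 450·1.6 + 450·1.8) / 3000 = 1.84000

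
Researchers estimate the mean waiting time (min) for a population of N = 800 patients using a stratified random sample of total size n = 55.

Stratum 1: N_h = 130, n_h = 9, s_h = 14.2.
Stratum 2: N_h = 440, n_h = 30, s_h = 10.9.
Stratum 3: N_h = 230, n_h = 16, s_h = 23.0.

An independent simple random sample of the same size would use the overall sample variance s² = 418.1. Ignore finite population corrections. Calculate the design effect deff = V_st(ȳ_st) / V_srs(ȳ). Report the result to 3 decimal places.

V̂(ȳ_st) = Σ W_h² s_h²/n_h, with W_h = N_h/N and N = 800:
  stratum 1: (130/800)²·14.2²/9 = 0.591617
  stratum 2: (440/800)²·10.9²/30 = 1.198
  stratum 3: (230/800)²·23.0²/16 = 2.73282
V_st = 4.52244
V_srs = s²/n = 418.1/55 = 7.60182
deff = V_st / V_srs = 4.52244/7.60182 = 0.5949

deff ≈ 0.595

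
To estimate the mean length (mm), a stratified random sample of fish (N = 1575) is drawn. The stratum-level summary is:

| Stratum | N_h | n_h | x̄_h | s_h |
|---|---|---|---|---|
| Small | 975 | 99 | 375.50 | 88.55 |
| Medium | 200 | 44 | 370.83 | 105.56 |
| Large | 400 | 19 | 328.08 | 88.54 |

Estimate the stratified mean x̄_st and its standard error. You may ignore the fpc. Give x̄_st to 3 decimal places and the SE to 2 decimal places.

x̄_st ≈ 362.864, SE ≈ 7.81

x̄_st = Σ W_h x̄_h = (975·375.50 + 200·370.83 + 400·328.08)/1575 = 362.86381
V̂(x̄_st) = Σ W_h² s_h²/n_h, with W_h = N_h/N and N = 1575:
  stratum Small: (975/1575)²·88.55²/99 = 30.3522
  stratum Medium: (200/1575)²·105.56²/44 = 4.08362
  stratum Large: (400/1575)²·88.54²/19 = 26.6124
V̂(x̄_st) = 61.0482
SE(x̄_st) = √61.0482 = 7.81334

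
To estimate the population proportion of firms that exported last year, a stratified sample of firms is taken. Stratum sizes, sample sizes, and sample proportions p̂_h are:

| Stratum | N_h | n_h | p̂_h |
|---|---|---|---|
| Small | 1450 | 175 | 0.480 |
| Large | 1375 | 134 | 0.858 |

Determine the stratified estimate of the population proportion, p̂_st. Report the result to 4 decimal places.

p̂_st ≈ 0.6640

N = 2825; stratum weights W_h = N_h/N.
p̂_st = Σ W_h p̂_h = (1450·0.480 + 1375·0.858)/2825 = 0.66398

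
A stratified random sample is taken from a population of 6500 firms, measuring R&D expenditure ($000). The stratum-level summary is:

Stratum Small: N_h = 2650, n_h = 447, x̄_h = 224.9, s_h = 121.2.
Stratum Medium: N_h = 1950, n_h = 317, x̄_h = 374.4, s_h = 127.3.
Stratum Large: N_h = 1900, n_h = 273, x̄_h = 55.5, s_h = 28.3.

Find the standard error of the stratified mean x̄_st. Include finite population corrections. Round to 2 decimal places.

V̂(x̄_st) = Σ W_h² (1 − n_h/N_h) s_h²/n_h, with W_h = N_h/N and N = 6500:
  stratum Small: (2650/6500)²·(1 − 447/2650)·121.2²/447 = 4.54079
  stratum Medium: (1950/6500)²·(1 − 317/1950)·127.3²/317 = 3.85293
  stratum Large: (1900/6500)²·(1 − 273/1900)·28.3²/273 = 0.214647
V̂(x̄_st) = 8.60837
SE(x̄_st) = √8.60837 = 2.934

SE(x̄_st) ≈ 2.93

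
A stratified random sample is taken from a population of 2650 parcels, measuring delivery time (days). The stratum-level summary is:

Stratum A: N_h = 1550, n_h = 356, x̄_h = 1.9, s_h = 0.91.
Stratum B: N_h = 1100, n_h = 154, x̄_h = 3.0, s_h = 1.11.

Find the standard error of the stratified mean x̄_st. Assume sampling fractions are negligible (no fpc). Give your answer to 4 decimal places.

SE(x̄_st) ≈ 0.0466

V̂(x̄_st) = Σ W_h² s_h²/n_h, with W_h = N_h/N and N = 2650:
  stratum A: (1550/2650)²·0.91²/356 = 0.000795801
  stratum B: (1100/2650)²·1.11²/154 = 0.00137854
V̂(x̄_st) = 0.00217434
SE(x̄_st) = √0.00217434 = 0.0466298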